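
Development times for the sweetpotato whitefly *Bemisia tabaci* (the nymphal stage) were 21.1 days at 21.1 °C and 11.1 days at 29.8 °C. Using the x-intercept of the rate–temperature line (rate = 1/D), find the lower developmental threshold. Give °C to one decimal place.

Linear rate model ⇒ the product D·(T − T_b) is constant across temperatures.
21.1·(21.1 − T_b) = 11.1·(29.8 − T_b)
T_b = (21.1·21.1 − 11.1·29.8) / (21.1 − 11.1) = 114.43 / 10.0 = 11.443 °C ≈ 11.4 °C.

11.4 °C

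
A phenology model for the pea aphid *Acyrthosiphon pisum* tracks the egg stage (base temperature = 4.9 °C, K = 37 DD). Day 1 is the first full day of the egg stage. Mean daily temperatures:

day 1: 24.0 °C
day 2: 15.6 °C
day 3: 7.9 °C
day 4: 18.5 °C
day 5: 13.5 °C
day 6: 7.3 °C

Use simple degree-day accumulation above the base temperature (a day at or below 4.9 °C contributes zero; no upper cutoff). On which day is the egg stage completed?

day 4

Daily DD above 4.9 °C: 19.1, 10.7, 3.0, 13.6, 8.6, 2.4.
Cumulative: 19.1, 29.8, 32.8, 46.4, 55.0, 57.4.
The total first reaches 37 DD on day 4.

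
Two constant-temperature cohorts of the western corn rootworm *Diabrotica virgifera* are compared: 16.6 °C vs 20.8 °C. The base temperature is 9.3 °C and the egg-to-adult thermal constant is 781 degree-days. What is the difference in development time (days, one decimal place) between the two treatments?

39.1 days

At 16.6 °C: 781 / (16.6 − 9.3) = 781 / 7.3 = 106.986 d.
At 20.8 °C: 781 / (20.8 − 9.3) = 781 / 11.5 = 67.913 d.
Difference = |106.986 − 67.913| = 39.073 ≈ 39.1 days.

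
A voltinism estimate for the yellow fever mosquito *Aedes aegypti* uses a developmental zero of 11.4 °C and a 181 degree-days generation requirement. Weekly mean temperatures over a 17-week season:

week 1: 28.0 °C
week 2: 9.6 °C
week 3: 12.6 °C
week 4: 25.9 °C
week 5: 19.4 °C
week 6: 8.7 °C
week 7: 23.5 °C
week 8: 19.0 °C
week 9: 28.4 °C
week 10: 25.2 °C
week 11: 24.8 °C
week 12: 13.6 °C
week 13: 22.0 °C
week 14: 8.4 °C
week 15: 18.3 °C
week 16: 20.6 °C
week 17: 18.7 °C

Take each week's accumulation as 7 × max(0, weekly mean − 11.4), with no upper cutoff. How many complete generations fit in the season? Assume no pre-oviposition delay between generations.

Weekly DD (7 × max(0, T̄ − 11.4)): 116.2, 0.0, 8.4, 101.5, 56.0, 0.0, 84.7, 53.2, 119.0, 96.6, 93.8, 15.4, 74.2, 0.0, 48.3, 64.4, 51.1.
Season total = 982.8 DD.
Complete generations = ⌊982.8 / 181⌋ = 5.

5 generations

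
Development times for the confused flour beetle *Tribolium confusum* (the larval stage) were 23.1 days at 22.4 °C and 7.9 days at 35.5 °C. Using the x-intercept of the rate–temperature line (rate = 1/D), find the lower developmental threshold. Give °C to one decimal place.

Linear rate model ⇒ the product D·(T − T_b) is constant across temperatures.
23.1·(22.4 − T_b) = 7.9·(35.5 − T_b)
T_b = (23.1·22.4 − 7.9·35.5) / (23.1 − 7.9) = 236.99 / 15.2 = 15.591 °C ≈ 15.6 °C.

15.6 °C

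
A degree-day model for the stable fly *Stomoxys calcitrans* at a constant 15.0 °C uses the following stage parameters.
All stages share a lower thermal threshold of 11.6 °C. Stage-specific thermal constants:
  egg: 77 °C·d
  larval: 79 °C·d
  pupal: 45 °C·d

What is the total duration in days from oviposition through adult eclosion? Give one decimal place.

Daily accumulation at 15.0 °C = 15.0 − 11.6 = 3.4 DD/day.
Total K = 77 + 79 + 45 = 201 DD.
Total duration = 201 / 3.4 = 59.118 ≈ 59.1 days.

59.1 days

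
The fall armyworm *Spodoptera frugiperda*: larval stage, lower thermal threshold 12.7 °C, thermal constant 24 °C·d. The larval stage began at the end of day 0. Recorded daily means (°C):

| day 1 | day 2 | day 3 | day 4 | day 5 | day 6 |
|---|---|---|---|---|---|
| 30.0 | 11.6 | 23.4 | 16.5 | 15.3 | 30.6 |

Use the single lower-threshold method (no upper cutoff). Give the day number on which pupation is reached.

Daily DD above 12.7 °C: 17.3, 0.0, 10.7, 3.8, 2.6, 17.9.
Cumulative: 17.3, 17.3, 28.0, 31.8, 34.4, 52.3.
The total first reaches 24 DD on day 3.

day 3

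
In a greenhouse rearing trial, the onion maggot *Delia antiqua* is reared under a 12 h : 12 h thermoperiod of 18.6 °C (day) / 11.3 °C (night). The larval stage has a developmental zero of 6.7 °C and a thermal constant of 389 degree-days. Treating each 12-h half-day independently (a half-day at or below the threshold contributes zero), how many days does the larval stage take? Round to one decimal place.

47.2 days

Day half: max(0, 18.6 − 6.7) × 0.5 = 11.9 × 0.5 = 5.95 DD.
Night half: max(0, 11.3 − 6.7) × 0.5 = 4.6 × 0.5 = 2.30 DD.
Per 24 h: 8.25 DD/day.
Duration = 389 / 8.25 = 47.152 ≈ 47.2 days.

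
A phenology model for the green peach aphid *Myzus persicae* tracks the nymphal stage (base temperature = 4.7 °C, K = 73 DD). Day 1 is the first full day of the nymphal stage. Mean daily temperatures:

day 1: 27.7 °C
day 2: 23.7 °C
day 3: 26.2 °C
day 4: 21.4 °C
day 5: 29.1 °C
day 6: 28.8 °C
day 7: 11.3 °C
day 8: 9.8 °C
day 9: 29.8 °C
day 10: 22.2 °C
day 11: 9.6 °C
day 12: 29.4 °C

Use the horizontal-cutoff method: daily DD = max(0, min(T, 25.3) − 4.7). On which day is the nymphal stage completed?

day 4

Daily DD above 4.7 °C (capped at 20.6): 20.6, 19.0, 20.6, 16.7, 20.6, 20.6, 6.6, 5.1, 20.6, 17.5, 4.9, 20.6.
Cumulative: 20.6, 39.6, 60.2, 76.9, 97.5, 118.1, 124.7, 129.8, 150.4, 167.9, 172.8, 193.4.
The total first reaches 73 DD on day 4.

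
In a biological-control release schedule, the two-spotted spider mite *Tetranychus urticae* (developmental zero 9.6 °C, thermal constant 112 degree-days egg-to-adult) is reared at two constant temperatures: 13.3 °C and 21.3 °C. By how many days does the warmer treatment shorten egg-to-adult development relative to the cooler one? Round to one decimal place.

20.7 days

At 13.3 °C: 112 / (13.3 − 9.6) = 112 / 3.7 = 30.270 d.
At 21.3 °C: 112 / (21.3 − 9.6) = 112 / 11.7 = 9.573 d.
Difference = |30.270 − 9.573| = 20.698 ≈ 20.7 days.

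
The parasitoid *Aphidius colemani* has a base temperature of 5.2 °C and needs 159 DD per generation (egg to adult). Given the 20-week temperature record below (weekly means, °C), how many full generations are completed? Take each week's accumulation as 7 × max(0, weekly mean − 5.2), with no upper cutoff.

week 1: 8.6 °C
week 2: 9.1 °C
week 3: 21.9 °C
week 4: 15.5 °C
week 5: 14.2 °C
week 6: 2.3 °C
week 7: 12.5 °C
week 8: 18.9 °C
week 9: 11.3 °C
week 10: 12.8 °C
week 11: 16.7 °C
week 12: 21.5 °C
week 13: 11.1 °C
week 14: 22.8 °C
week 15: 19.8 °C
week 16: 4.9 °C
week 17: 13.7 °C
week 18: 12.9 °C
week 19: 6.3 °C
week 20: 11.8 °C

Weekly DD (7 × max(0, T̄ − 5.2)): 23.8, 27.3, 116.9, 72.1, 63.0, 0.0, 51.1, 95.9, 42.7, 53.2, 80.5, 114.1, 41.3, 123.2, 102.2, 0.0, 59.5, 53.9, 7.7, 46.2.
Season total = 1174.6 DD.
Complete generations = ⌊1174.6 / 159⌋ = 7.

7 generations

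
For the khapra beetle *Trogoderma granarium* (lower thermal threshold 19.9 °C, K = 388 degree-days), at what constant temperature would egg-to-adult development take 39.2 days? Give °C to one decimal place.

Required daily accumulation = 388 / 39.2 = 9.898 DD/day.
T = T_base + 9.898 = 19.9 + 9.898 = 29.798 ≈ 29.8 °C.

29.8 °C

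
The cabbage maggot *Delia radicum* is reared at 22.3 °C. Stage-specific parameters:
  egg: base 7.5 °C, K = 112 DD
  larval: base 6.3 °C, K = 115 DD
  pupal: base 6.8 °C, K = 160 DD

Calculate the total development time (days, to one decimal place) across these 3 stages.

egg: 112 / (22.3 − 7.5) = 112 / 14.8 = 7.568 d.
larval: 115 / (22.3 − 6.3) = 115 / 16.0 = 7.188 d.
pupal: 160 / (22.3 − 6.8) = 160 / 15.5 = 10.323 d.
Sum = 25.078 ≈ 25.1 days.

25.1 days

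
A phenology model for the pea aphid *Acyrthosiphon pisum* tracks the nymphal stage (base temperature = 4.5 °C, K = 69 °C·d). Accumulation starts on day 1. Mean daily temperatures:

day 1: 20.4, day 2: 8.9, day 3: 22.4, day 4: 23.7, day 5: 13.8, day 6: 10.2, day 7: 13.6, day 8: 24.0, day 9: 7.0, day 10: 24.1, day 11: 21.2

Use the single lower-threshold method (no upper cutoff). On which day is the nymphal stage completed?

Daily DD above 4.5 °C: 15.9, 4.4, 17.9, 19.2, 9.3, 5.7, 9.1, 19.5, 2.5, 19.6, 16.7.
Cumulative: 15.9, 20.3, 38.2, 57.4, 66.7, 72.4, 81.5, 101.0, 103.5, 123.1, 139.8.
The total first reaches 69 DD on day 6.

day 6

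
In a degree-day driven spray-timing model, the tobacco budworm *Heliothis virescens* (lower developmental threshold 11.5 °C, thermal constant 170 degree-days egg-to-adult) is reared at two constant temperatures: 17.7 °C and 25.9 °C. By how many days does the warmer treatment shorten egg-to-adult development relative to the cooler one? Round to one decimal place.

At 17.7 °C: 170 / (17.7 − 11.5) = 170 / 6.2 = 27.419 d.
At 25.9 °C: 170 / (25.9 − 11.5) = 170 / 14.4 = 11.806 d.
Difference = |27.419 − 11.806| = 15.614 ≈ 15.6 days.

15.6 days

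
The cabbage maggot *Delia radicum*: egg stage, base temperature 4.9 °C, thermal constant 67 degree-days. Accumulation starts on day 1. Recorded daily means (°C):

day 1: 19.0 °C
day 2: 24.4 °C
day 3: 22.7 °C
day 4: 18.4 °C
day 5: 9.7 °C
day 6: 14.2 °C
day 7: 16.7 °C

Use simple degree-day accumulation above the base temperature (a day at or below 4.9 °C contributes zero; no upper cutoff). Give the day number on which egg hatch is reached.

Daily DD above 4.9 °C: 14.1, 19.5, 17.8, 13.5, 4.8, 9.3, 11.8.
Cumulative: 14.1, 33.6, 51.4, 64.9, 69.7, 79.0, 90.8.
The total first reaches 67 DD on day 5.

day 5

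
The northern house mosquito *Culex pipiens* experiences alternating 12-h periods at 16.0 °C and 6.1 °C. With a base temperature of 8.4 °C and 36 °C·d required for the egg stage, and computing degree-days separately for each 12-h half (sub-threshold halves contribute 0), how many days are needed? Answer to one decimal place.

Day half: max(0, 16.0 − 8.4) × 0.5 = 7.6 × 0.5 = 3.80 DD.
Night half: max(0, 6.1 − 8.4) × 0.5 = 0.0 × 0.5 = 0.00 DD.
Per 24 h: 3.80 DD/day.
Duration = 36 / 3.80 = 9.474 ≈ 9.5 days.

9.5 days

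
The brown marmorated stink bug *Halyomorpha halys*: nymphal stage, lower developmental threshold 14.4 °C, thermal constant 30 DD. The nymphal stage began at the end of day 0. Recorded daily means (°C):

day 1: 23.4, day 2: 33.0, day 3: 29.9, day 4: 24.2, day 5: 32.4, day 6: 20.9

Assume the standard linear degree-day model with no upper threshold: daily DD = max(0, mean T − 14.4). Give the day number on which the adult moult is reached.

day 3

Daily DD above 14.4 °C: 9.0, 18.6, 15.5, 9.8, 18.0, 6.5.
Cumulative: 9.0, 27.6, 43.1, 52.9, 70.9, 77.4.
The total first reaches 30 DD on day 3.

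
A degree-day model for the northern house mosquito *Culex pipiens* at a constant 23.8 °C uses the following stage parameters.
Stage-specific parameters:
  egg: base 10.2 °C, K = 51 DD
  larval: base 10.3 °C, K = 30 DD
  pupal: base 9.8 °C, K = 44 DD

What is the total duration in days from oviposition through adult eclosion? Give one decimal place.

9.1 days

egg: 51 / (23.8 − 10.2) = 51 / 13.6 = 3.750 d.
larval: 30 / (23.8 − 10.3) = 30 / 13.5 = 2.222 d.
pupal: 44 / (23.8 − 9.8) = 44 / 14.0 = 3.143 d.
Sum = 9.115 ≈ 9.1 days.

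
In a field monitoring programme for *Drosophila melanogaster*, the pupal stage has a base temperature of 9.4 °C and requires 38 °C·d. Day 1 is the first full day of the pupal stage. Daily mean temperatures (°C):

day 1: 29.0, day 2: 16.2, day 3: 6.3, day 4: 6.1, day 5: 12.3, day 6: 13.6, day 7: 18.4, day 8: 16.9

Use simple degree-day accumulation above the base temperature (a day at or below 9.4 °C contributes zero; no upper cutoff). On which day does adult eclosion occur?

Daily DD above 9.4 °C: 19.6, 6.8, 0.0, 0.0, 2.9, 4.2, 9.0, 7.5.
Cumulative: 19.6, 26.4, 26.4, 26.4, 29.3, 33.5, 42.5, 50.0.
The total first reaches 38 DD on day 7.

day 7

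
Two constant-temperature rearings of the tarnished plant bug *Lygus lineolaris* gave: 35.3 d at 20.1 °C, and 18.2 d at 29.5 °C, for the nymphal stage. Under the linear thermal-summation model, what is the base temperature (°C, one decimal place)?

10.1 °C

Equal thermal constants: D₁(T₁ − T_b) = D₂(T₂ − T_b).
35.3·(20.1 − T_b) = 18.2·(29.5 − T_b)
T_b = (35.3·20.1 − 18.2·29.5) / (35.3 − 18.2) = 172.63 / 17.1 = 10.095 °C ≈ 10.1 °C.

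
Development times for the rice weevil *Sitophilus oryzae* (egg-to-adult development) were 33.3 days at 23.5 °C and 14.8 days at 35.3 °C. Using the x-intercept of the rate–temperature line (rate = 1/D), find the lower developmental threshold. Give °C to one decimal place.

Under the model K = D·(T − T_b), so D₁·(T₁ − T_b) = D₂·(T₂ − T_b).
33.3·(23.5 − T_b) = 14.8·(35.3 − T_b)
T_b = (33.3·23.5 − 14.8·35.3) / (33.3 − 14.8) = 260.11 / 18.5 = 14.060 °C ≈ 14.1 °C.

14.1 °C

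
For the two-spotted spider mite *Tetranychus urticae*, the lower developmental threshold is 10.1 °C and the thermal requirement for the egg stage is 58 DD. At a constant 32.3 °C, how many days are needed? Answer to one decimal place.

2.6 days

Daily accumulation = 32.3 − 10.1 = 22.2 DD/day.
Duration = 58 / 22.2 = 2.613 ≈ 2.6 days.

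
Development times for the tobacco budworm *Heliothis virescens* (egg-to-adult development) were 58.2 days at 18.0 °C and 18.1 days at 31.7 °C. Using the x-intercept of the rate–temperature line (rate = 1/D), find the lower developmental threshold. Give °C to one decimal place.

Equal thermal constants: D₁(T₁ − T_b) = D₂(T₂ − T_b).
58.2·(18.0 − T_b) = 18.1·(31.7 − T_b)
T_b = (58.2·18.0 − 18.1·31.7) / (58.2 − 18.1) = 473.83 / 40.1 = 11.816 °C ≈ 11.8 °C.

11.8 °C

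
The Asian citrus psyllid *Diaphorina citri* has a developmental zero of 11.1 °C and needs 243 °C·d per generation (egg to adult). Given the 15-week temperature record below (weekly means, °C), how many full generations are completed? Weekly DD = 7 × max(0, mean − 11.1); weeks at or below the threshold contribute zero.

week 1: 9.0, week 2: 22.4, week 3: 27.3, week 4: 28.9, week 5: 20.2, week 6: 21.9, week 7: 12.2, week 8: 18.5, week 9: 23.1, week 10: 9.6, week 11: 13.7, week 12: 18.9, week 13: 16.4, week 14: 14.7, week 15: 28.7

3 generations

Weekly DD (7 × max(0, T̄ − 11.1)): 0.0, 79.1, 113.4, 124.6, 63.7, 75.6, 7.7, 51.8, 84.0, 0.0, 18.2, 54.6, 37.1, 25.2, 123.2.
Season total = 858.2 DD.
Complete generations = ⌊858.2 / 243⌋ = 3.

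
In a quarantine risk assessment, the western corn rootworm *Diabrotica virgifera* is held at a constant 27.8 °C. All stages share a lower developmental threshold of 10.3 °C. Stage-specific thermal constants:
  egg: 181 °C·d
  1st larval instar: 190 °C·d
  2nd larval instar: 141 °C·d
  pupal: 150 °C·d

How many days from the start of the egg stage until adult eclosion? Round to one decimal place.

37.8 days

Daily accumulation at 27.8 °C = 27.8 − 10.3 = 17.5 DD/day.
Total K = 181 + 190 + 141 + 150 = 662 DD.
Total duration = 662 / 17.5 = 37.829 ≈ 37.8 days.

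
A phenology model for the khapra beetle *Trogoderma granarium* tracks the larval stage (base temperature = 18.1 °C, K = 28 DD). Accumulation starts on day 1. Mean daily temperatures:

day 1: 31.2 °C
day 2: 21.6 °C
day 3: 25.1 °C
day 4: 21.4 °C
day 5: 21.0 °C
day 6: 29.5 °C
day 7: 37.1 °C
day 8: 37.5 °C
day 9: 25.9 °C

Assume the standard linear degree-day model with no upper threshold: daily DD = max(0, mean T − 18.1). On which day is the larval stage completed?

day 5

Daily DD above 18.1 °C: 13.1, 3.5, 7.0, 3.3, 2.9, 11.4, 19.0, 19.4, 7.8.
Cumulative: 13.1, 16.6, 23.6, 26.9, 29.8, 41.2, 60.2, 79.6, 87.4.
The total first reaches 28 DD on day 5.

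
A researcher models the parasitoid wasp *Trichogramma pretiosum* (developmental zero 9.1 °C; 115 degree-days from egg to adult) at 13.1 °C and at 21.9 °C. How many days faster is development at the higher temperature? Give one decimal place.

19.8 days

At 13.1 °C: 115 / (13.1 − 9.1) = 115 / 4.0 = 28.750 d.
At 21.9 °C: 115 / (21.9 − 9.1) = 115 / 12.8 = 8.984 d.
Difference = |28.750 − 8.984| = 19.766 ≈ 19.8 days.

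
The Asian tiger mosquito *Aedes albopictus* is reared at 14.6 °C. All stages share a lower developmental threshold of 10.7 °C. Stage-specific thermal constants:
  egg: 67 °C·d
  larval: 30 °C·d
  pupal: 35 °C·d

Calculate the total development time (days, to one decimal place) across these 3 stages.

Daily accumulation at 14.6 °C = 14.6 − 10.7 = 3.9 DD/day.
Total K = 67 + 30 + 35 = 132 DD.
Total duration = 132 / 3.9 = 33.846 ≈ 33.8 days.

33.8 days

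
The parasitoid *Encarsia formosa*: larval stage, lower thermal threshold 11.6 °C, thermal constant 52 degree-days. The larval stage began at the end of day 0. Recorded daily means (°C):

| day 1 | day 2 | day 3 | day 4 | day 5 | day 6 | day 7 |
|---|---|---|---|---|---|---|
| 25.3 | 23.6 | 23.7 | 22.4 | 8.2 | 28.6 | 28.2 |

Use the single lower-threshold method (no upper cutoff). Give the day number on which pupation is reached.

day 6

Daily DD above 11.6 °C: 13.7, 12.0, 12.1, 10.8, 0.0, 17.0, 16.6.
Cumulative: 13.7, 25.7, 37.8, 48.6, 48.6, 65.6, 82.2.
The total first reaches 52 DD on day 6.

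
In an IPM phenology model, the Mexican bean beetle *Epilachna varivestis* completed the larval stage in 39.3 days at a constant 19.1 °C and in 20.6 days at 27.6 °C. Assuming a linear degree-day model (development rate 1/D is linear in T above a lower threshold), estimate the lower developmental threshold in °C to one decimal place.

Equal thermal constants: D₁(T₁ − T_b) = D₂(T₂ − T_b).
39.3·(19.1 − T_b) = 20.6·(27.6 − T_b)
T_b = (39.3·19.1 − 20.6·27.6) / (39.3 − 20.6) = 182.07 / 18.7 = 9.736 °C ≈ 9.7 °C.

9.7 °C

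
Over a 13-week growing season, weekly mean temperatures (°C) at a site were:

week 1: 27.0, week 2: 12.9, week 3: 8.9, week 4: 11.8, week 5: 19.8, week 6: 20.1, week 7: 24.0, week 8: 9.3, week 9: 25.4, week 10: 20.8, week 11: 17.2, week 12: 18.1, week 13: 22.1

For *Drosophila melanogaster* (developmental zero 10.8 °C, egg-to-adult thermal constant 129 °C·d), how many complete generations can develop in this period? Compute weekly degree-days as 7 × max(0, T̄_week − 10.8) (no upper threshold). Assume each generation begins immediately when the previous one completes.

5 generations

Weekly DD (7 × max(0, T̄ − 10.8)): 113.4, 14.7, 0.0, 7.0, 63.0, 65.1, 92.4, 0.0, 102.2, 70.0, 44.8, 51.1, 79.1.
Season total = 702.8 DD.
Complete generations = ⌊702.8 / 129⌋ = 5.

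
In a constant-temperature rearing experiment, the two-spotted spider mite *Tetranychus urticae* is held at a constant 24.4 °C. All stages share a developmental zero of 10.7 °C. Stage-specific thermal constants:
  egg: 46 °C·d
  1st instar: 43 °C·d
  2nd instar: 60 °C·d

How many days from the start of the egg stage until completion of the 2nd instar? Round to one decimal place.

10.9 days

Daily accumulation at 24.4 °C = 24.4 − 10.7 = 13.7 DD/day.
Total K = 46 + 43 + 60 = 149 DD.
Total duration = 149 / 13.7 = 10.876 ≈ 10.9 days.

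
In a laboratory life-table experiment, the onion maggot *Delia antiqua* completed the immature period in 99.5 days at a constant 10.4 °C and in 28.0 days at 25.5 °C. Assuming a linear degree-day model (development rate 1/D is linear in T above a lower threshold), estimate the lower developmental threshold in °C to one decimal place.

Under the model K = D·(T − T_b), so D₁·(T₁ − T_b) = D₂·(T₂ − T_b).
99.5·(10.4 − T_b) = 28.0·(25.5 − T_b)
T_b = (99.5·10.4 − 28.0·25.5) / (99.5 − 28.0) = 320.80 / 71.5 = 4.487 °C ≈ 4.5 °C.

4.5 °C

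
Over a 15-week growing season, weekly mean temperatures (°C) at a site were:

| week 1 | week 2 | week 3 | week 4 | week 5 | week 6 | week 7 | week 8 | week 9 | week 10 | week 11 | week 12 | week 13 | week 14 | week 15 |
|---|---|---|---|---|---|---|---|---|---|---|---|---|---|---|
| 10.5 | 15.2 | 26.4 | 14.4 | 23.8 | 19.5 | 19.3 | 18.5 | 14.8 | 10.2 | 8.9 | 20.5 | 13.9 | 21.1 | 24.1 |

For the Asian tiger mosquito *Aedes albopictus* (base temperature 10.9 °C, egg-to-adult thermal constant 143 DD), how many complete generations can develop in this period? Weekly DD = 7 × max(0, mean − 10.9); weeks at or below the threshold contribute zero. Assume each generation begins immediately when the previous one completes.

4 generations

Weekly DD (7 × max(0, T̄ − 10.9)): 0.0, 30.1, 108.5, 24.5, 90.3, 60.2, 58.8, 53.2, 27.3, 0.0, 0.0, 67.2, 21.0, 71.4, 92.4.
Season total = 704.9 DD.
Complete generations = ⌊704.9 / 143⌋ = 4.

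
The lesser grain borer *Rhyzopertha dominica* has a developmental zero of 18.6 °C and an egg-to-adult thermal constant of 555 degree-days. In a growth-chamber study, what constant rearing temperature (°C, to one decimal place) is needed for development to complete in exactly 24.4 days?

41.3 °C

Required daily accumulation = 555 / 24.4 = 22.746 DD/day.
T = T_base + 22.746 = 18.6 + 22.746 = 41.346 ≈ 41.3 °C.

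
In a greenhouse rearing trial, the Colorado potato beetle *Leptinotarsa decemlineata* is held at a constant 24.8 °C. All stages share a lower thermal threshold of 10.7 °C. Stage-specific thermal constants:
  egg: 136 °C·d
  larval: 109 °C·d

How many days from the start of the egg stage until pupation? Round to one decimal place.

17.4 days

Daily accumulation at 24.8 °C = 24.8 − 10.7 = 14.1 DD/day.
Total K = 136 + 109 = 245 DD.
Total duration = 245 / 14.1 = 17.376 ≈ 17.4 days.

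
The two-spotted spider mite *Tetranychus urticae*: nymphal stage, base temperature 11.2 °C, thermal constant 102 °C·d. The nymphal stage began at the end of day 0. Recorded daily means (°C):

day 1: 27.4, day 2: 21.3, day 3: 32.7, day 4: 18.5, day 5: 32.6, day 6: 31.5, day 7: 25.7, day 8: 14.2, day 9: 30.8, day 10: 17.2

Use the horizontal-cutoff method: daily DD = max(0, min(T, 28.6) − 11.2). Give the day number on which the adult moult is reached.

day 8

Daily DD above 11.2 °C (capped at 17.4): 16.2, 10.1, 17.4, 7.3, 17.4, 17.4, 14.5, 3.0, 17.4, 6.0.
Cumulative: 16.2, 26.3, 43.7, 51.0, 68.4, 85.8, 100.3, 103.3, 120.7, 126.7.
The total first reaches 102 DD on day 8.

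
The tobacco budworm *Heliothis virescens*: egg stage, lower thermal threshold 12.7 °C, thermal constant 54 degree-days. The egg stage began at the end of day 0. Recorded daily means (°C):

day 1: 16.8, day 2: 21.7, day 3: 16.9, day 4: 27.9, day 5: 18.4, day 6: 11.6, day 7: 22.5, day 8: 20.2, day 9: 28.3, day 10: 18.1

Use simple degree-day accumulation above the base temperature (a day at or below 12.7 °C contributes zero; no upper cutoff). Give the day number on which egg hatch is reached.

day 8

Daily DD above 12.7 °C: 4.1, 9.0, 4.2, 15.2, 5.7, 0.0, 9.8, 7.5, 15.6, 5.4.
Cumulative: 4.1, 13.1, 17.3, 32.5, 38.2, 38.2, 48.0, 55.5, 71.1, 76.5.
The total first reaches 54 DD on day 8.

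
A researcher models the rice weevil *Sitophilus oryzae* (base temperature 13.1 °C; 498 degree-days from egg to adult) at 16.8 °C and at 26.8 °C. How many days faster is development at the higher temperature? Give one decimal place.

98.2 days

At 16.8 °C: 498 / (16.8 − 13.1) = 498 / 3.7 = 134.595 d.
At 26.8 °C: 498 / (26.8 − 13.1) = 498 / 13.7 = 36.350 d.
Difference = |134.595 − 36.350| = 98.244 ≈ 98.2 days.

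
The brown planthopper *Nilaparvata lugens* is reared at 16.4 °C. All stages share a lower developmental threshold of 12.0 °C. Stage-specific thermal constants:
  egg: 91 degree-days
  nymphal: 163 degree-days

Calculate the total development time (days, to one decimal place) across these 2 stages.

57.7 days

Daily accumulation at 16.4 °C = 16.4 − 12.0 = 4.4 DD/day.
Total K = 91 + 163 = 254 DD.
Total duration = 254 / 4.4 = 57.727 ≈ 57.7 days.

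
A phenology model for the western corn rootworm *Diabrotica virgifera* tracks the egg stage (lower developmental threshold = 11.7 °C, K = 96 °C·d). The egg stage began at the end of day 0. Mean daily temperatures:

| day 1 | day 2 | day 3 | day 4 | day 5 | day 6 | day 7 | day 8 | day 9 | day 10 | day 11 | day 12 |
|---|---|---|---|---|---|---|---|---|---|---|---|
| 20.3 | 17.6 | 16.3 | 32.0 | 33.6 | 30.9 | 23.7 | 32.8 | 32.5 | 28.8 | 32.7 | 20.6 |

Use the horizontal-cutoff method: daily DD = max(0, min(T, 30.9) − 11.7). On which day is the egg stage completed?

Daily DD above 11.7 °C (capped at 19.2): 8.6, 5.9, 4.6, 19.2, 19.2, 19.2, 12.0, 19.2, 19.2, 17.1, 19.2, 8.9.
Cumulative: 8.6, 14.5, 19.1, 38.3, 57.5, 76.7, 88.7, 107.9, 127.1, 144.2, 163.4, 172.3.
The total first reaches 96 DD on day 8.

day 8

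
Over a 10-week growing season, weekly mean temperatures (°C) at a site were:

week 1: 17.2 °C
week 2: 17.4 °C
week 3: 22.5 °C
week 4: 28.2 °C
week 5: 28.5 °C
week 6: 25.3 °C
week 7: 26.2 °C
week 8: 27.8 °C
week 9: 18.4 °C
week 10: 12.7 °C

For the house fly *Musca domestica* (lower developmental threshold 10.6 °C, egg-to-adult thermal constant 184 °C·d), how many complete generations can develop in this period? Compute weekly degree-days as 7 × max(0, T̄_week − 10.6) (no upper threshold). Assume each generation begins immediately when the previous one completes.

4 generations

Weekly DD (7 × max(0, T̄ − 10.6)): 46.2, 47.6, 83.3, 123.2, 125.3, 102.9, 109.2, 120.4, 54.6, 14.7.
Season total = 827.4 DD.
Complete generations = ⌊827.4 / 184⌋ = 4.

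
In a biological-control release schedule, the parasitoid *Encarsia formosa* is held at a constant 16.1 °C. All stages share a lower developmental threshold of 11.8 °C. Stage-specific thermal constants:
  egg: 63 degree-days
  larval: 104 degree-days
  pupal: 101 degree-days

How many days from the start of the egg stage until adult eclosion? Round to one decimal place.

Daily accumulation at 16.1 °C = 16.1 − 11.8 = 4.3 DD/day.
Total K = 63 + 104 + 101 = 268 DD.
Total duration = 268 / 4.3 = 62.326 ≈ 62.3 days.

62.3 days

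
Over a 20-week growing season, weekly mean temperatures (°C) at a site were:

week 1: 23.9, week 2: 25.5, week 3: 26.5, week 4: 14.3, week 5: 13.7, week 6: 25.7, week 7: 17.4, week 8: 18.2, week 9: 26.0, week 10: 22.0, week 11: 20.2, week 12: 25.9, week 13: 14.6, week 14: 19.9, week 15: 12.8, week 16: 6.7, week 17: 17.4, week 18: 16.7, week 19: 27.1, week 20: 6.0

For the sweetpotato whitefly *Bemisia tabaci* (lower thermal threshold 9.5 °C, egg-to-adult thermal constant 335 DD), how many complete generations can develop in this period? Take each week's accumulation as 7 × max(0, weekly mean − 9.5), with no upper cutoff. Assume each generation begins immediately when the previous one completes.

Weekly DD (7 × max(0, T̄ − 9.5)): 100.8, 112.0, 119.0, 33.6, 29.4, 113.4, 55.3, 60.9, 115.5, 87.5, 74.9, 114.8, 35.7, 72.8, 23.1, 0.0, 55.3, 50.4, 123.2, 0.0.
Season total = 1377.6 DD.
Complete generations = ⌊1377.6 / 335⌋ = 4.

4 generations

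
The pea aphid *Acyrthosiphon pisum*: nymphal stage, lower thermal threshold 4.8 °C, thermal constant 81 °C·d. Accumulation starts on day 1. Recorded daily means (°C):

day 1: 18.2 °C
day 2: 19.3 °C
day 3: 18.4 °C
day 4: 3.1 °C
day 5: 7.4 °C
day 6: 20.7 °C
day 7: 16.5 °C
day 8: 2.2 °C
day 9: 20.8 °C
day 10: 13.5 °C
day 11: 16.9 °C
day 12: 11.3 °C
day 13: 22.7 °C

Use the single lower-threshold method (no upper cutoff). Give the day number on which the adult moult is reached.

day 9

Daily DD above 4.8 °C: 13.4, 14.5, 13.6, 0.0, 2.6, 15.9, 11.7, 0.0, 16.0, 8.7, 12.1, 6.5, 17.9.
Cumulative: 13.4, 27.9, 41.5, 41.5, 44.1, 60.0, 71.7, 71.7, 87.7, 96.4, 108.5, 115.0, 132.9.
The total first reaches 81 DD on day 9.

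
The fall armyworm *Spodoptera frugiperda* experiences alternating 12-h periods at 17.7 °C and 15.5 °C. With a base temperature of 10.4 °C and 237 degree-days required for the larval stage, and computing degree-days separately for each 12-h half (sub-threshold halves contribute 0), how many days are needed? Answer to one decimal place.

Day half: max(0, 17.7 − 10.4) × 0.5 = 7.3 × 0.5 = 3.65 DD.
Night half: max(0, 15.5 − 10.4) × 0.5 = 5.1 × 0.5 = 2.55 DD.
Per 24 h: 6.20 DD/day.
Duration = 237 / 6.20 = 38.226 ≈ 38.2 days.

38.2 days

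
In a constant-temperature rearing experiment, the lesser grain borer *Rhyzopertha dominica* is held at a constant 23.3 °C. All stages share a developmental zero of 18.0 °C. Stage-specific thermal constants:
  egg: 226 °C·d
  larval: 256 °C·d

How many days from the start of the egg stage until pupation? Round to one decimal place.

90.9 days

Daily accumulation at 23.3 °C = 23.3 − 18.0 = 5.3 DD/day.
Total K = 226 + 256 = 482 DD.
Total duration = 482 / 5.3 = 90.943 ≈ 90.9 days.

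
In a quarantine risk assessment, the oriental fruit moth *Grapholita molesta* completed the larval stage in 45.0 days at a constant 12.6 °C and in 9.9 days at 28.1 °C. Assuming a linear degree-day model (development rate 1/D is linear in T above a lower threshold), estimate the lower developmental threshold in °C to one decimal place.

Linear rate model ⇒ the product D·(T − T_b) is constant across temperatures.
45.0·(12.6 − T_b) = 9.9·(28.1 − T_b)
T_b = (45.0·12.6 − 9.9·28.1) / (45.0 − 9.9) = 288.81 / 35.1 = 8.228 °C ≈ 8.2 °C.

8.2 °C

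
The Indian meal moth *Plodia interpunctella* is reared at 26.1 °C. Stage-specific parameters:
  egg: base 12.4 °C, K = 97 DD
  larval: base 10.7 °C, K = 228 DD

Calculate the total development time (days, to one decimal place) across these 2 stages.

egg: 97 / (26.1 − 12.4) = 97 / 13.7 = 7.080 d.
larval: 228 / (26.1 − 10.7) = 228 / 15.4 = 14.805 d.
Sum = 21.885 ≈ 21.9 days.

21.9 days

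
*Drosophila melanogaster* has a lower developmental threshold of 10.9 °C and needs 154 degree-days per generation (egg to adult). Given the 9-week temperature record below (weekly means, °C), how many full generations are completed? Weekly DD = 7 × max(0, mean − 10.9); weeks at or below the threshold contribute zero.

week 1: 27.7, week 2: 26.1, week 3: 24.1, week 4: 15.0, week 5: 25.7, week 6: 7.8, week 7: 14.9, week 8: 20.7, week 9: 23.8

Weekly DD (7 × max(0, T̄ − 10.9)): 117.6, 106.4, 92.4, 28.7, 103.6, 0.0, 28.0, 68.6, 90.3.
Season total = 635.6 DD.
Complete generations = ⌊635.6 / 154⌋ = 4.

4 generations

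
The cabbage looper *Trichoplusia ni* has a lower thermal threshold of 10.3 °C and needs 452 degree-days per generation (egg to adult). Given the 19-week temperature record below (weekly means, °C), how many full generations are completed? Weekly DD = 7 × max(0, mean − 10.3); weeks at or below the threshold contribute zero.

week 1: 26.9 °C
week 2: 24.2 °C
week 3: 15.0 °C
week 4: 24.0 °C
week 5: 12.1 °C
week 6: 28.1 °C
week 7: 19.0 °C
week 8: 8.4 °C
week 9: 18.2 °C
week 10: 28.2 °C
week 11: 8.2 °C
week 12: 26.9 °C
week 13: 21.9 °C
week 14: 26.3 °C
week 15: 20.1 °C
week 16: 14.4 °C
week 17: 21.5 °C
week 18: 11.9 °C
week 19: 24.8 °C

2 generations

Weekly DD (7 × max(0, T̄ − 10.3)): 116.2, 97.3, 32.9, 95.9, 12.6, 124.6, 60.9, 0.0, 55.3, 125.3, 0.0, 116.2, 81.2, 112.0, 68.6, 28.7, 78.4, 11.2, 101.5.
Season total = 1318.8 DD.
Complete generations = ⌊1318.8 / 452⌋ = 2.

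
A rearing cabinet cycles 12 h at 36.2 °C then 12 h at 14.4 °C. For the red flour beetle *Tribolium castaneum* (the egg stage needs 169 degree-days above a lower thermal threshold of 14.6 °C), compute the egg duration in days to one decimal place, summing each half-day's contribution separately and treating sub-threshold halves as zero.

15.6 days

Day half: max(0, 36.2 − 14.6) × 0.5 = 21.6 × 0.5 = 10.80 DD.
Night half: max(0, 14.4 − 14.6) × 0.5 = 0.0 × 0.5 = 0.00 DD.
Per 24 h: 10.80 DD/day.
Duration = 169 / 10.80 = 15.648 ≈ 15.6 days.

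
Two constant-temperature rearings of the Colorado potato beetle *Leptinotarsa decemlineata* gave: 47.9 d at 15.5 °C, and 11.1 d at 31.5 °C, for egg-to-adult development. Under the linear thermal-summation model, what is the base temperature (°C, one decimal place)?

Under the model K = D·(T − T_b), so D₁·(T₁ − T_b) = D₂·(T₂ − T_b).
47.9·(15.5 − T_b) = 11.1·(31.5 − T_b)
T_b = (47.9·15.5 − 11.1·31.5) / (47.9 − 11.1) = 392.80 / 36.8 = 10.674 °C ≈ 10.7 °C.

10.7 °C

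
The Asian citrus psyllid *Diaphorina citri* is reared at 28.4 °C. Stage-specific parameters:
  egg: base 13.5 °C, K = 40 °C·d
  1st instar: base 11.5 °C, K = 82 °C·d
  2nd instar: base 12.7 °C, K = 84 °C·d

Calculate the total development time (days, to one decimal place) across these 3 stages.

12.9 days

egg: 40 / (28.4 − 13.5) = 40 / 14.9 = 2.685 d.
1st instar: 82 / (28.4 − 11.5) = 82 / 16.9 = 4.852 d.
2nd instar: 84 / (28.4 − 12.7) = 84 / 15.7 = 5.350 d.
Sum = 12.887 ≈ 12.9 days.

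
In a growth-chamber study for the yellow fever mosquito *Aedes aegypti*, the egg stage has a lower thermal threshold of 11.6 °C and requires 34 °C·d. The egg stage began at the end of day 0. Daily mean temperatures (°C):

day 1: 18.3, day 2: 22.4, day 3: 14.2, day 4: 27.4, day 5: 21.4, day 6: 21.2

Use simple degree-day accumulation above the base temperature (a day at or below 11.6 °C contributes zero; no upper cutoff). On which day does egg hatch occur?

day 4

Daily DD above 11.6 °C: 6.7, 10.8, 2.6, 15.8, 9.8, 9.6.
Cumulative: 6.7, 17.5, 20.1, 35.9, 45.7, 55.3.
The total first reaches 34 DD on day 4.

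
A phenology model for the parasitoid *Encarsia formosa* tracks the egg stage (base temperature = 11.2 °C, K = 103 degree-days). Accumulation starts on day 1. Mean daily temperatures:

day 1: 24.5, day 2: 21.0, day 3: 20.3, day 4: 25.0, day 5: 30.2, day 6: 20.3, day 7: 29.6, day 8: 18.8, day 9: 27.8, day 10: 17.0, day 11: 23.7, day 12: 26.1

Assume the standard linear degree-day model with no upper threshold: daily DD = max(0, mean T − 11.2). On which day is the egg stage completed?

day 9

Daily DD above 11.2 °C: 13.3, 9.8, 9.1, 13.8, 19.0, 9.1, 18.4, 7.6, 16.6, 5.8, 12.5, 14.9.
Cumulative: 13.3, 23.1, 32.2, 46.0, 65.0, 74.1, 92.5, 100.1, 116.7, 122.5, 135.0, 149.9.
The total first reaches 103 DD on day 9.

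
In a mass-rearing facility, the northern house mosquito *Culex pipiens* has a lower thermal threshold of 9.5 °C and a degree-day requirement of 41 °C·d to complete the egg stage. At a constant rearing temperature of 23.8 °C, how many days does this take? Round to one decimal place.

2.9 days

Daily accumulation = 23.8 − 9.5 = 14.3 DD/day.
Duration = 41 / 14.3 = 2.867 ≈ 2.9 days.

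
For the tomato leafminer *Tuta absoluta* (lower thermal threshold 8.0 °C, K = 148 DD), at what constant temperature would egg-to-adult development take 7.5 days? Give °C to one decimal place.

Required daily accumulation = 148 / 7.5 = 19.733 DD/day.
T = T_base + 19.733 = 8.0 + 19.733 = 27.733 ≈ 27.7 °C.

27.7 °C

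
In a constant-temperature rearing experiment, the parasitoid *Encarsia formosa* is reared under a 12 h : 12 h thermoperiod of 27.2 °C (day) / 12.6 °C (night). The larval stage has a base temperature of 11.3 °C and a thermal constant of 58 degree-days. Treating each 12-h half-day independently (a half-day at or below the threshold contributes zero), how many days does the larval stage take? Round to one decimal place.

6.7 days

Day half: max(0, 27.2 − 11.3) × 0.5 = 15.9 × 0.5 = 7.95 DD.
Night half: max(0, 12.6 − 11.3) × 0.5 = 1.3 × 0.5 = 0.65 DD.
Per 24 h: 8.60 DD/day.
Duration = 58 / 8.60 = 6.744 ≈ 6.7 days.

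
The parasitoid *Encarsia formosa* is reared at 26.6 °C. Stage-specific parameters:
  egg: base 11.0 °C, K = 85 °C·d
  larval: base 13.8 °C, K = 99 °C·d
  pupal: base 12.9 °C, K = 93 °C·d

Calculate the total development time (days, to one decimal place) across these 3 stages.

egg: 85 / (26.6 − 11.0) = 85 / 15.6 = 5.449 d.
larval: 99 / (26.6 − 13.8) = 99 / 12.8 = 7.734 d.
pupal: 93 / (26.6 − 12.9) = 93 / 13.7 = 6.788 d.
Sum = 19.971 ≈ 20.0 days.

20.0 days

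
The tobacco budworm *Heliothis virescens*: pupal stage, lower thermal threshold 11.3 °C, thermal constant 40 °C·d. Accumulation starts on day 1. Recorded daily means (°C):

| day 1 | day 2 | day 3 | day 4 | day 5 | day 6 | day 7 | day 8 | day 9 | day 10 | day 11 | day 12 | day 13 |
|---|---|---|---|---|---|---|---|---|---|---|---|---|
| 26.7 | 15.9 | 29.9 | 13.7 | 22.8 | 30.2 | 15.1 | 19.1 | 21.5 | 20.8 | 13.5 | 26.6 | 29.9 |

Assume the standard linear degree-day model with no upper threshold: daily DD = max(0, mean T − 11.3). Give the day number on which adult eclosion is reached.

Daily DD above 11.3 °C: 15.4, 4.6, 18.6, 2.4, 11.5, 18.9, 3.8, 7.8, 10.2, 9.5, 2.2, 15.3, 18.6.
Cumulative: 15.4, 20.0, 38.6, 41.0, 52.5, 71.4, 75.2, 83.0, 93.2, 102.7, 104.9, 120.2, 138.8.
The total first reaches 40 DD on day 4.

day 4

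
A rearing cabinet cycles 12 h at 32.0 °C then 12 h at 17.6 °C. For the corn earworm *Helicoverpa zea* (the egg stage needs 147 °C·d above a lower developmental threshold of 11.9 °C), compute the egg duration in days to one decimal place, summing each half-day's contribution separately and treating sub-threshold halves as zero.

Day half: max(0, 32.0 − 11.9) × 0.5 = 20.1 × 0.5 = 10.05 DD.
Night half: max(0, 17.6 − 11.9) × 0.5 = 5.7 × 0.5 = 2.85 DD.
Per 24 h: 12.90 DD/day.
Duration = 147 / 12.90 = 11.395 ≈ 11.4 days.

11.4 days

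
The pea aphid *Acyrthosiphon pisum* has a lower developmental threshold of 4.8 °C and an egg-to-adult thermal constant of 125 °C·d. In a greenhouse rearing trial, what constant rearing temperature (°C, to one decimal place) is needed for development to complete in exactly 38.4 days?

8.1 °C

Required daily accumulation = 125 / 38.4 = 3.255 DD/day.
T = T_base + 3.255 = 4.8 + 3.255 = 8.055 ≈ 8.1 °C.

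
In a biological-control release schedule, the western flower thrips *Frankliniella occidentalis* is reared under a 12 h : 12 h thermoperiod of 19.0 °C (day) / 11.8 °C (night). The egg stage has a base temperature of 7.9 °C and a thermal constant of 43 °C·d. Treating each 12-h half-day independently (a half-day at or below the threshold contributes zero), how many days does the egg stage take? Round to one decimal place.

5.7 days

Day half: max(0, 19.0 − 7.9) × 0.5 = 11.1 × 0.5 = 5.55 DD.
Night half: max(0, 11.8 − 7.9) × 0.5 = 3.9 × 0.5 = 1.95 DD.
Per 24 h: 7.50 DD/day.
Duration = 43 / 7.50 = 5.733 ≈ 5.7 days.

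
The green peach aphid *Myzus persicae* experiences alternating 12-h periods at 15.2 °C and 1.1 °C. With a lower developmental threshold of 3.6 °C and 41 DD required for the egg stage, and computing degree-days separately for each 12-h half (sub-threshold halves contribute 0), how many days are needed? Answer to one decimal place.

Day half: max(0, 15.2 − 3.6) × 0.5 = 11.6 × 0.5 = 5.80 DD.
Night half: max(0, 1.1 − 3.6) × 0.5 = 0.0 × 0.5 = 0.00 DD.
Per 24 h: 5.80 DD/day.
Duration = 41 / 5.80 = 7.069 ≈ 7.1 days.

7.1 days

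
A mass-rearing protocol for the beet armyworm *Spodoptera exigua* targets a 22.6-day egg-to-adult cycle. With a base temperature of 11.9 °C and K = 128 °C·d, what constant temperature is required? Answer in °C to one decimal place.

Required daily accumulation = 128 / 22.6 = 5.664 DD/day.
T = T_base + 5.664 = 11.9 + 5.664 = 17.564 ≈ 17.6 °C.

17.6 °C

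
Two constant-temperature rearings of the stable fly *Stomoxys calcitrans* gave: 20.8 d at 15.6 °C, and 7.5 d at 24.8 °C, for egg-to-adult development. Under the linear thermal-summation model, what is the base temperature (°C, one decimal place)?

10.4 °C

Under the model K = D·(T − T_b), so D₁·(T₁ − T_b) = D₂·(T₂ − T_b).
20.8·(15.6 − T_b) = 7.5·(24.8 − T_b)
T_b = (20.8·15.6 − 7.5·24.8) / (20.8 − 7.5) = 138.48 / 13.3 = 10.412 °C ≈ 10.4 °C.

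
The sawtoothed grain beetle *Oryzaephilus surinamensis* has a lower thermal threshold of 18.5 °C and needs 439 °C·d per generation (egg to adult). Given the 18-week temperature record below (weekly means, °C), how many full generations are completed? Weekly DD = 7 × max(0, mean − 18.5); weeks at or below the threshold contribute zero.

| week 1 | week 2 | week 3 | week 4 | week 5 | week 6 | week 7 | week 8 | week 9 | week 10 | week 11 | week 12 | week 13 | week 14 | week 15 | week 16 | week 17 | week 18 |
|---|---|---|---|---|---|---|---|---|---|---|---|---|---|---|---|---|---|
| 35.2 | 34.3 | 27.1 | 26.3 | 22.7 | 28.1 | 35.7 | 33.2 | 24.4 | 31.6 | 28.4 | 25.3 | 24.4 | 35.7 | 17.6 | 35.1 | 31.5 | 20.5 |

2 generations

Weekly DD (7 × max(0, T̄ − 18.5)): 116.9, 110.6, 60.2, 54.6, 29.4, 67.2, 120.4, 102.9, 41.3, 91.7, 69.3, 47.6, 41.3, 120.4, 0.0, 116.2, 91.0, 14.0.
Season total = 1295.0 DD.
Complete generations = ⌊1295.0 / 439⌋ = 2.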